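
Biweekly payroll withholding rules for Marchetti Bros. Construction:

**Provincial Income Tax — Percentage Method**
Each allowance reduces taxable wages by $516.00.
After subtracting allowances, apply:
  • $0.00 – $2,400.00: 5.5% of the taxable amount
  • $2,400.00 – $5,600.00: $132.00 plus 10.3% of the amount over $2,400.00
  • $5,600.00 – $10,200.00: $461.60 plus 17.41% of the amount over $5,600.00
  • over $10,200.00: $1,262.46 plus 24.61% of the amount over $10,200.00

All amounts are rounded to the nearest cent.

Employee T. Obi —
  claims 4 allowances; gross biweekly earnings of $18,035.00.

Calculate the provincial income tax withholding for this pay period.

$2,682.70

Provincial Income Tax: taxable = $18,035.00 − 4×$516.00 = $15,971.00
  $1,262.46 + 24.61% × ($15,971.00 − $10,200.00) = $1,262.46 + 24.61% × $5,771.00 = $2,682.70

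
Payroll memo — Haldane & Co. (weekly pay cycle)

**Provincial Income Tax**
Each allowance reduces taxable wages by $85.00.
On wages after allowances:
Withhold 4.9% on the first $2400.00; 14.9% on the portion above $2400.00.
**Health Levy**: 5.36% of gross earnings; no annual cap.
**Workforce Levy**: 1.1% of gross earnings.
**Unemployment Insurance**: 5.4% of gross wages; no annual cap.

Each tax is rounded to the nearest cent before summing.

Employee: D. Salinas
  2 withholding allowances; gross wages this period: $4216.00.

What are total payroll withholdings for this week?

$862.87

Provincial Income Tax: taxable = $4216.00 − 2×$85.00 = $4046.00
  $117.60 + 14.9% × ($4046.00 − $2400.00) = $117.60 + 14.9% × $1646.00 = $362.85
Health Levy: 5.36% × $4216.00 = $225.98
Workforce Levy: 1.1% × $4216.00 = $46.38
Unemployment Insurance: 5.4% × $4216.00 = $227.66
Total: $362.85 + $225.98 + $46.38 + $227.66 = $862.87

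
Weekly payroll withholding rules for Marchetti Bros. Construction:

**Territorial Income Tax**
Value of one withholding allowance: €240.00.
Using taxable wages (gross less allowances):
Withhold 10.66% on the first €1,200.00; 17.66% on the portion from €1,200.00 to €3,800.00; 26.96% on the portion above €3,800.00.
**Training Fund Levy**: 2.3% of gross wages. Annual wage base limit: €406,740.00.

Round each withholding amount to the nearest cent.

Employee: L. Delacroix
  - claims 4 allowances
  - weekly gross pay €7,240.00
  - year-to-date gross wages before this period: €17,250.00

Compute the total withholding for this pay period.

Territorial Income Tax: taxable = €7,240.00 − 4×€240.00 = €6,280.00
  €587.08 + 26.96% × (€6,280.00 − €3,800.00) = €587.08 + 26.96% × €2,480.00 = €1,255.69
Training Fund Levy: 2.3% × €7,240.00 = €166.52
Total: €1,255.69 + €166.52 = €1,422.21

€1,422.21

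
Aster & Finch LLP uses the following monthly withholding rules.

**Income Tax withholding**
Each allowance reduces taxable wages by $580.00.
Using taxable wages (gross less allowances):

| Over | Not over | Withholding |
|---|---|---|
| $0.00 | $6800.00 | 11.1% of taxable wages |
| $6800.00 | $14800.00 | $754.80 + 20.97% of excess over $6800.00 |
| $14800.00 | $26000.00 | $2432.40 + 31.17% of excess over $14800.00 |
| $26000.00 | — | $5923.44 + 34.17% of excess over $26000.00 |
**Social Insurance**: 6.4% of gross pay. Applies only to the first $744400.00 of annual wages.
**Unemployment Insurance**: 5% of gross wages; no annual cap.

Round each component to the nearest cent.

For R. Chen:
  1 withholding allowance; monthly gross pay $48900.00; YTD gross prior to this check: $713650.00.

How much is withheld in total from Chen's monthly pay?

$17963.18

Income Tax: taxable = $48900.00 − 1×$580.00 = $48320.00
  $5923.44 + 34.17% × ($48320.00 − $26000.00) = $5923.44 + 34.17% × $22320.00 = $13550.18
Social Insurance: cap $744400.00 − YTD $713650.00 = $30750.00 subject; 6.4% × $30750.00 = $1968.00
Unemployment Insurance: 5% × $48900.00 = $2445.00
Total: $13550.18 + $1968.00 + $2445.00 = $17963.18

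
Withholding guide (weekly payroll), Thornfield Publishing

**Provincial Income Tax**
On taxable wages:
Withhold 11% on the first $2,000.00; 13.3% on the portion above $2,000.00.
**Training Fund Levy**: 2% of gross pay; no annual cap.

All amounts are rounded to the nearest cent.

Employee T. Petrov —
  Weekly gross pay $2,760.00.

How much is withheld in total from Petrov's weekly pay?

$376.28

Provincial Income Tax: taxable = $2,760.00
  $220.00 + 13.3% × ($2,760.00 − $2,000.00) = $220.00 + 13.3% × $760.00 = $321.08
Training Fund Levy: 2% × $2,760.00 = $55.20
Total: $321.08 + $55.20 = $376.28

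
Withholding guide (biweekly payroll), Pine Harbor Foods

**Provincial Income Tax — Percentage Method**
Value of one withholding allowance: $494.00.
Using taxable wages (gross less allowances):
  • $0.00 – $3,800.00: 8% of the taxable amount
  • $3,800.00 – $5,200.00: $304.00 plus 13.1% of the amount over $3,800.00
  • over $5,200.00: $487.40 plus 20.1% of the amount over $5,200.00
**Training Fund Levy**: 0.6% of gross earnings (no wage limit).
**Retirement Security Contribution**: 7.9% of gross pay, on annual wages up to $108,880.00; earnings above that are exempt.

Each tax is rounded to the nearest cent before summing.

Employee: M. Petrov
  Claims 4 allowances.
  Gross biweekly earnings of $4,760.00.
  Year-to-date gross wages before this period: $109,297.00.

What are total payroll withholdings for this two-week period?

Provincial Income Tax: taxable = $4,760.00 − 4×$494.00 = $2,784.00
  8% × $2,784.00 = $222.72
Training Fund Levy: 0.6% × $4,760.00 = $28.56
Retirement Security Contribution: YTD $109,297.00 ≥ cap $108,880.00 → $0.00
Total: $222.72 + $28.56 + $0.00 = $251.28

$251.28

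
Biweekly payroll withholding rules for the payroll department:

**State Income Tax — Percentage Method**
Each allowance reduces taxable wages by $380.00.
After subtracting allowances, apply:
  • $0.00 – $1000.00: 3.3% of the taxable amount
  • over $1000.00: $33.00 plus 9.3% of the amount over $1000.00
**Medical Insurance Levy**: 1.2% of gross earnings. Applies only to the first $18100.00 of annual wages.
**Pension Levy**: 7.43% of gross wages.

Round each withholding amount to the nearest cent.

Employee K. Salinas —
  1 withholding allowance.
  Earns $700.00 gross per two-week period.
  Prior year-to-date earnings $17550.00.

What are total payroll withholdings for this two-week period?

$69.17

State Income Tax: taxable = $700.00 − 1×$380.00 = $320.00
  3.3% × $320.00 = $10.56
Medical Insurance Levy: cap $18100.00 − YTD $17550.00 = $550.00 subject; 1.2% × $550.00 = $6.60
Pension Levy: 7.43% × $700.00 = $52.01
Total: $10.56 + $6.60 + $52.01 = $69.17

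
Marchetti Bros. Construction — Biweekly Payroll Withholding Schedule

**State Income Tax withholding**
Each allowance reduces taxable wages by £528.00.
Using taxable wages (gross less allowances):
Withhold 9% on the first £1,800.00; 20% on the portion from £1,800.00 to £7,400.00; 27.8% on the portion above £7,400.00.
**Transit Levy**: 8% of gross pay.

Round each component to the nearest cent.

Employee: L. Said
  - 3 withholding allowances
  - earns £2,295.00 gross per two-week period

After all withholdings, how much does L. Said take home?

£2,047.41

State Income Tax: taxable = £2,295.00 − 3×£528.00 = £711.00
  9% × £711.00 = £63.99
Transit Levy: 8% × £2,295.00 = £183.60
Total withheld: £63.99 + £183.60 = £247.59
Net pay: £2,295.00 − £247.59 = £2,047.41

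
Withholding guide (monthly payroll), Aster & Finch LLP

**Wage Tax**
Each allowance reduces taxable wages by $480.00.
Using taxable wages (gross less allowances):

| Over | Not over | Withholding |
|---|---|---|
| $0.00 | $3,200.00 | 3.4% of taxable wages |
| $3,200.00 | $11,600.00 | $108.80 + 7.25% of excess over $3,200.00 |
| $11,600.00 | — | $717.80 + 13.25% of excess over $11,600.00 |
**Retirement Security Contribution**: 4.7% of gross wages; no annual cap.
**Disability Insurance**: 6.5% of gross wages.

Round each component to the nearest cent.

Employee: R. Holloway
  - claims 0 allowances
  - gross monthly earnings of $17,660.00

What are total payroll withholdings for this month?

$3,498.67

Wage Tax: taxable = $17,660.00
  $717.80 + 13.25% × ($17,660.00 − $11,600.00) = $717.80 + 13.25% × $6,060.00 = $1,520.75
Retirement Security Contribution: 4.7% × $17,660.00 = $830.02
Disability Insurance: 6.5% × $17,660.00 = $1,147.90
Total: $1,520.75 + $830.02 + $1,147.90 = $3,498.67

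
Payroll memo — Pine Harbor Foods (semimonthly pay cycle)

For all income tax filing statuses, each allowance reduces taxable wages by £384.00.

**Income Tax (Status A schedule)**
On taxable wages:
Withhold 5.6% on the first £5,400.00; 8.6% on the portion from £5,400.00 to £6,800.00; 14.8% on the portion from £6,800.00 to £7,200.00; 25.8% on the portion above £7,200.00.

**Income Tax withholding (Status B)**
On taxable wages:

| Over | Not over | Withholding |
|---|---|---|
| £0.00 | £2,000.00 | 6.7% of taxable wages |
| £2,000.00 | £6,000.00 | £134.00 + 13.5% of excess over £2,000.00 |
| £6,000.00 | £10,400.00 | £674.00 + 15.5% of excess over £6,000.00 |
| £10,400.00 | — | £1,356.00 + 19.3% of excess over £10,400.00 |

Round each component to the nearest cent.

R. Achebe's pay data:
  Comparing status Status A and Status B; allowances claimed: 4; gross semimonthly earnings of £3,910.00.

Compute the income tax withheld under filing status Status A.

Income Tax (Status A): taxable = £3,910.00 − 4×£384.00 = £2,374.00
  5.6% × £2,374.00 = £132.94

£132.94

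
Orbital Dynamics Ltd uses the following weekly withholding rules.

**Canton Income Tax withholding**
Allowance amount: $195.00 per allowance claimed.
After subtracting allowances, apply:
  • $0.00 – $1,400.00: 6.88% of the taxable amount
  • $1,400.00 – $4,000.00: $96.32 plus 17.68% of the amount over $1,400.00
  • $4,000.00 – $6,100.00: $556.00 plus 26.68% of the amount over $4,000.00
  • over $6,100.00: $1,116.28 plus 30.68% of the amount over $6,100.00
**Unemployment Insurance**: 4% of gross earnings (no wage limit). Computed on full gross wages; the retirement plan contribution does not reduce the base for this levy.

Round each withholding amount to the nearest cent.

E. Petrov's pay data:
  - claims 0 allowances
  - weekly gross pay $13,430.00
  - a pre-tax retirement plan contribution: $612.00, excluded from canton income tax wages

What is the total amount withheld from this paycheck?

Canton Income Tax: taxable = $13,430.00 − $612.00 = $12,818.00
  $1,116.28 + 30.68% × ($12,818.00 − $6,100.00) = $1,116.28 + 30.68% × $6,718.00 = $3,177.36
Unemployment Insurance: 4% × $13,430.00 = $537.20
Total: $3,177.36 + $537.20 = $3,714.56

$3,714.56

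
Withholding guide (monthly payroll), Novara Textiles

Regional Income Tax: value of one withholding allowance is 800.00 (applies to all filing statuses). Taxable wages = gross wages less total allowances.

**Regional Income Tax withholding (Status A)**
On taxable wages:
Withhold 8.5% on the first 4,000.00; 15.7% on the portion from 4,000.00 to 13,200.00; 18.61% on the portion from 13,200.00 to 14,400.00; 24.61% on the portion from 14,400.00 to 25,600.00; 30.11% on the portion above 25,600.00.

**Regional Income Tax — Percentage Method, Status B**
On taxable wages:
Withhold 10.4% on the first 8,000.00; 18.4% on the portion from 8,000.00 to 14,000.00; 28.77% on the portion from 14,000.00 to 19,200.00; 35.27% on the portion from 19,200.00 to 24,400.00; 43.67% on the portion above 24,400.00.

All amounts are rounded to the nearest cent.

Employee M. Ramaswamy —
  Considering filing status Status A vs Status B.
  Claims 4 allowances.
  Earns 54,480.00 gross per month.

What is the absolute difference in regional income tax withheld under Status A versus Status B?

Regional Income Tax (Status A): taxable = 54,480.00 − 4×800.00 = 51,280.00
  4,764.04 + 30.11% × (51,280.00 − 25,600.00) = 4,764.04 + 30.11% × 25,680.00 = 12,496.29
Regional Income Tax (Status B): taxable = 54,480.00 − 4×800.00 = 51,280.00
  5,266.08 + 43.67% × (51,280.00 − 24,400.00) = 5,266.08 + 43.67% × 26,880.00 = 17,004.58
Difference: |12,496.29 − 17,004.58| = 4,508.29 (higher under Status B)

4,508.29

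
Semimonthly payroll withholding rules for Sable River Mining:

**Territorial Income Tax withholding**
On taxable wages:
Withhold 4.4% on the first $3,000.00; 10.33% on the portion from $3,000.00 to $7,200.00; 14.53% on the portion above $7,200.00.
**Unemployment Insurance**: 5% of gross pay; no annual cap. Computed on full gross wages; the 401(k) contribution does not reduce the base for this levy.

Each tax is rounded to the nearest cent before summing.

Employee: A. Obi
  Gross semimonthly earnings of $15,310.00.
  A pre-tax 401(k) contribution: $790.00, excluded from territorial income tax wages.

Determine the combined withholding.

Territorial Income Tax: taxable = $15,310.00 − $790.00 = $14,520.00
  $565.86 + 14.53% × ($14,520.00 − $7,200.00) = $565.86 + 14.53% × $7,320.00 = $1,629.46
Unemployment Insurance: 5% × $15,310.00 = $765.50
Total: $1,629.46 + $765.50 = $2,394.96

$2,394.96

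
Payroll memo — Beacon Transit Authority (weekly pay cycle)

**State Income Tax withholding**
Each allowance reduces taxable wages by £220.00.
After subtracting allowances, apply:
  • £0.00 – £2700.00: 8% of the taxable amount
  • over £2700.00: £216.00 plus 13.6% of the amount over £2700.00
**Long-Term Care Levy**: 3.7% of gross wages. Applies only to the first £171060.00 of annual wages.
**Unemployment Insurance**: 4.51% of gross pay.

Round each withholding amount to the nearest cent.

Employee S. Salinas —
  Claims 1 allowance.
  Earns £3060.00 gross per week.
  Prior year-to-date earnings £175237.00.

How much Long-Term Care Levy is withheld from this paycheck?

Long-Term Care Levy: YTD £175237.00 ≥ cap £171060.00 → £0.00

£0.00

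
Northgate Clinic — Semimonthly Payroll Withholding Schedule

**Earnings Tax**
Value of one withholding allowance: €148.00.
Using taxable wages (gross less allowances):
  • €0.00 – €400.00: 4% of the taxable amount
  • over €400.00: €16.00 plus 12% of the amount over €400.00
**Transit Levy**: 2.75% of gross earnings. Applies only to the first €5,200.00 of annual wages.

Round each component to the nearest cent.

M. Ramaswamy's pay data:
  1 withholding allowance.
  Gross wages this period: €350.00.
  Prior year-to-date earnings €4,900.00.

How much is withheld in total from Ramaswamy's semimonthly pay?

Earnings Tax: taxable = €350.00 − 1×€148.00 = €202.00
  4% × €202.00 = €8.08
Transit Levy: cap €5,200.00 − YTD €4,900.00 = €300.00 subject; 2.75% × €300.00 = €8.25
Total: €8.08 + €8.25 = €16.33

€16.33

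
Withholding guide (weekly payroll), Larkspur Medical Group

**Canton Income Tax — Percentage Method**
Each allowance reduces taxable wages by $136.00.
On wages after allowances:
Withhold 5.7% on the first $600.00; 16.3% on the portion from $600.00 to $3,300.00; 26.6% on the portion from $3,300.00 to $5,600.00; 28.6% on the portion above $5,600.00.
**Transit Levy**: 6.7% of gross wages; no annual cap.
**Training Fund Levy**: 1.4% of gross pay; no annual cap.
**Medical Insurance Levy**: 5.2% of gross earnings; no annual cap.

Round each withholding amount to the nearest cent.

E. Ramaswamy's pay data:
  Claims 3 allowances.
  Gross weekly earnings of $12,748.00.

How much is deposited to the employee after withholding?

Canton Income Tax: taxable = $12,748.00 − 3×$136.00 = $12,340.00
  $1,086.10 + 28.6% × ($12,340.00 − $5,600.00) = $1,086.10 + 28.6% × $6,740.00 = $3,013.74
Transit Levy: 6.7% × $12,748.00 = $854.12
Training Fund Levy: 1.4% × $12,748.00 = $178.47
Medical Insurance Levy: 5.2% × $12,748.00 = $662.90
Total withheld: $3,013.74 + $854.12 + $178.47 + $662.90 = $4,709.23
Net pay: $12,748.00 − $4,709.23 = $8,038.77

$8,038.77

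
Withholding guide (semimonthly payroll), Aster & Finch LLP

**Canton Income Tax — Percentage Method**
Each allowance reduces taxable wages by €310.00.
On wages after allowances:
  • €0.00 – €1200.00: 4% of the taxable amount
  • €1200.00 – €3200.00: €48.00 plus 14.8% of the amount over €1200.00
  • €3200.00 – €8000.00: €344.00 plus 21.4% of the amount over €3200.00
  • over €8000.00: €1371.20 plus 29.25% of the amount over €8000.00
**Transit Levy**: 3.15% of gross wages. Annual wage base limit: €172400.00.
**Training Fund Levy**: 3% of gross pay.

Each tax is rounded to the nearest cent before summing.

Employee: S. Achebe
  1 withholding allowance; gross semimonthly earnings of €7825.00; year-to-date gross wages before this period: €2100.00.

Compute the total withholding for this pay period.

€1748.65

Canton Income Tax: taxable = €7825.00 − 1×€310.00 = €7515.00
  €344.00 + 21.4% × (€7515.00 − €3200.00) = €344.00 + 21.4% × €4315.00 = €1267.41
Transit Levy: 3.15% × €7825.00 = €246.49
Training Fund Levy: 3% × €7825.00 = €234.75
Total: €1267.41 + €246.49 + €234.75 = €1748.65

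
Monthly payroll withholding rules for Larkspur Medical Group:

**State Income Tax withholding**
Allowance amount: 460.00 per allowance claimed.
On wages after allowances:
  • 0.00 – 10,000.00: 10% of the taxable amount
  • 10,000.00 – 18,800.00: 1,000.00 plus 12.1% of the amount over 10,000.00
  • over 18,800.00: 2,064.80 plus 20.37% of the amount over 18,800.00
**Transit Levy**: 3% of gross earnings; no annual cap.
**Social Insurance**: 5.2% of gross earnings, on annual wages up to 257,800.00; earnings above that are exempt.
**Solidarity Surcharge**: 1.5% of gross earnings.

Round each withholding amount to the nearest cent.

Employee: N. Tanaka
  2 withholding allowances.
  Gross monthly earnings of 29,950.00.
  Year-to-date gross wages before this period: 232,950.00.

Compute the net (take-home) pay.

23,161.40

State Income Tax: taxable = 29,950.00 − 2×460.00 = 29,030.00
  2,064.80 + 20.37% × (29,030.00 − 18,800.00) = 2,064.80 + 20.37% × 10,230.00 = 4,148.65
Transit Levy: 3% × 29,950.00 = 898.50
Social Insurance: cap 257,800.00 − YTD 232,950.00 = 24,850.00 subject; 5.2% × 24,850.00 = 1,292.20
Solidarity Surcharge: 1.5% × 29,950.00 = 449.25
Total withheld: 4,148.65 + 898.50 + 1,292.20 + 449.25 = 6,788.60
Net pay: 29,950.00 − 6,788.60 = 23,161.40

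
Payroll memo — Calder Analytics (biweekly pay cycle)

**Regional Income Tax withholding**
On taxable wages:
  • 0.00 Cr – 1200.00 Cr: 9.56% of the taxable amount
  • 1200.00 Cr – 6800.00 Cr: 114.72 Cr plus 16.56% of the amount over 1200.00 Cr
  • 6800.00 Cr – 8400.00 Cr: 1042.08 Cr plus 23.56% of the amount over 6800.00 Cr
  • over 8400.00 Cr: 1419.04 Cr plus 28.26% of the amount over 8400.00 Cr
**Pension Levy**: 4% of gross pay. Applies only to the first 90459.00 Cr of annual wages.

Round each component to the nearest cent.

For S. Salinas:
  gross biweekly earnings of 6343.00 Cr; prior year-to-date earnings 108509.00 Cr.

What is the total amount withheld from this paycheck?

966.40 Cr

Regional Income Tax: taxable = 6343.00 Cr
  114.72 Cr + 16.56% × (6343.00 Cr − 1200.00 Cr) = 114.72 Cr + 16.56% × 5143.00 Cr = 966.40 Cr
Pension Levy: YTD 108509.00 Cr ≥ cap 90459.00 Cr → 0.00 Cr
Total: 966.40 Cr + 0.00 Cr = 966.40 Cr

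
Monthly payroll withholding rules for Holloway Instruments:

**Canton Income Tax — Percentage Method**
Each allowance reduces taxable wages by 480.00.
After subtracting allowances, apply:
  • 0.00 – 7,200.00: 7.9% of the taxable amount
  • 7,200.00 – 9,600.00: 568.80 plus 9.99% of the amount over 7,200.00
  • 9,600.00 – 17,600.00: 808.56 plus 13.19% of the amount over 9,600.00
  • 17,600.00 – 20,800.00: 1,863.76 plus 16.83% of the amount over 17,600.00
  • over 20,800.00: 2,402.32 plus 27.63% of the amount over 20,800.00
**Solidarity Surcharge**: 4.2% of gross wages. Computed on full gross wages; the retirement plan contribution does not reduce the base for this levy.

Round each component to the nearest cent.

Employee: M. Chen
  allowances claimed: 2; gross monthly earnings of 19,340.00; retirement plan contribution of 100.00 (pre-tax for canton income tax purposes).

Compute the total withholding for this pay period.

Canton Income Tax: taxable = 19,340.00 − 100.00 − 2×480.00 = 18,280.00
  1,863.76 + 16.83% × (18,280.00 − 17,600.00) = 1,863.76 + 16.83% × 680.00 = 1,978.20
Solidarity Surcharge: 4.2% × 19,340.00 = 812.28
Total: 1,978.20 + 812.28 = 2,790.48

2,790.48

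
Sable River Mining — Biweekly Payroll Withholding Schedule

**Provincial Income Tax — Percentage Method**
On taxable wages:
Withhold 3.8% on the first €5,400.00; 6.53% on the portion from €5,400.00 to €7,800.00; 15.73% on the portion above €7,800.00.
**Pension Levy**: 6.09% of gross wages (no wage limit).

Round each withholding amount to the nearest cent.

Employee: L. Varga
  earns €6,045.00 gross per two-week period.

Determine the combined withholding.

Provincial Income Tax: taxable = €6,045.00
  €205.20 + 6.53% × (€6,045.00 − €5,400.00) = €205.20 + 6.53% × €645.00 = €247.32
Pension Levy: 6.09% × €6,045.00 = €368.14
Total: €247.32 + €368.14 = €615.46

€615.46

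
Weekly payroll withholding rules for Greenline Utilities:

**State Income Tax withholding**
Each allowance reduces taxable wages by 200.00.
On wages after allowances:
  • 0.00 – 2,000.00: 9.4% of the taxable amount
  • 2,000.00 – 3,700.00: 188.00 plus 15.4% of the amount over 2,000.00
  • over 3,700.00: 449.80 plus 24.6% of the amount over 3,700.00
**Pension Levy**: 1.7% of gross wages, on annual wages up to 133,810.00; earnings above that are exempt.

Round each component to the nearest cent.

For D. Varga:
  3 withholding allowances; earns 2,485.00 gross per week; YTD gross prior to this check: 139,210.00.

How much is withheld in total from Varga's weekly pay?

177.19

State Income Tax: taxable = 2,485.00 − 3×200.00 = 1,885.00
  9.4% × 1,885.00 = 177.19
Pension Levy: YTD 139,210.00 ≥ cap 133,810.00 → 0.00
Total: 177.19 + 0.00 = 177.19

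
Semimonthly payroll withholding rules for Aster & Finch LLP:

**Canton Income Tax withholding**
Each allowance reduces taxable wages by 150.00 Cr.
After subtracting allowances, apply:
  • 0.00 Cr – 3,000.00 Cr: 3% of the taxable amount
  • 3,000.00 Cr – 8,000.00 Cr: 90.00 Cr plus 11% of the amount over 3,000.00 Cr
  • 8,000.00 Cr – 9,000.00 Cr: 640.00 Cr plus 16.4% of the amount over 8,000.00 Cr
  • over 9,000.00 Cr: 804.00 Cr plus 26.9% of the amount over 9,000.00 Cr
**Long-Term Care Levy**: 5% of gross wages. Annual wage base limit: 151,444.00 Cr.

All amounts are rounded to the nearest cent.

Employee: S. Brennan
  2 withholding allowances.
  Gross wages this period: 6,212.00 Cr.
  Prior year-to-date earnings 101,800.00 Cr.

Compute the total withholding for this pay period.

720.92 Cr

Canton Income Tax: taxable = 6,212.00 Cr − 2×150.00 Cr = 5,912.00 Cr
  90.00 Cr + 11% × (5,912.00 Cr − 3,000.00 Cr) = 90.00 Cr + 11% × 2,912.00 Cr = 410.32 Cr
Long-Term Care Levy: 5% × 6,212.00 Cr = 310.60 Cr
Total: 410.32 Cr + 310.60 Cr = 720.92 Cr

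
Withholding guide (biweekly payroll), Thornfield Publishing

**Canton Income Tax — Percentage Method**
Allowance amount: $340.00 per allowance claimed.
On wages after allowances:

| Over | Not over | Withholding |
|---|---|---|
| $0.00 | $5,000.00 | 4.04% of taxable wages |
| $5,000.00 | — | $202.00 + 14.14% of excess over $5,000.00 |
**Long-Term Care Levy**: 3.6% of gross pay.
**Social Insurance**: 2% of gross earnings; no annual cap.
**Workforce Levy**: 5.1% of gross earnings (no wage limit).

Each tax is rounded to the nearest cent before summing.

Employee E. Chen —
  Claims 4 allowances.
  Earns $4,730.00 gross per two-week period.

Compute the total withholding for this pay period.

Canton Income Tax: taxable = $4,730.00 − 4×$340.00 = $3,370.00
  4.04% × $3,370.00 = $136.15
Long-Term Care Levy: 3.6% × $4,730.00 = $170.28
Social Insurance: 2% × $4,730.00 = $94.60
Workforce Levy: 5.1% × $4,730.00 = $241.23
Total: $136.15 + $170.28 + $94.60 + $241.23 = $642.26

$642.26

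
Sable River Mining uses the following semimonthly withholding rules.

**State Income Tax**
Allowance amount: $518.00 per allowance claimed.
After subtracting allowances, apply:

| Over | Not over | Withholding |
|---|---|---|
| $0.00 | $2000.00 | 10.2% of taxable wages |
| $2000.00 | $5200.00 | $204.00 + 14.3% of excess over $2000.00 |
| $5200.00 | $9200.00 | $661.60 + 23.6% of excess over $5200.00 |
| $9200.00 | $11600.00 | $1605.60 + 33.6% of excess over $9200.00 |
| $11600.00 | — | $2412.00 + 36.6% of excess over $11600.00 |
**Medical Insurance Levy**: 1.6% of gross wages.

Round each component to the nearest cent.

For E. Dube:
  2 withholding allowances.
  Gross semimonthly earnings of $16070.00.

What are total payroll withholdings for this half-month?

State Income Tax: taxable = $16070.00 − 2×$518.00 = $15034.00
  $2412.00 + 36.6% × ($15034.00 − $11600.00) = $2412.00 + 36.6% × $3434.00 = $3668.84
Medical Insurance Levy: 1.6% × $16070.00 = $257.12
Total: $3668.84 + $257.12 = $3925.96

$3925.96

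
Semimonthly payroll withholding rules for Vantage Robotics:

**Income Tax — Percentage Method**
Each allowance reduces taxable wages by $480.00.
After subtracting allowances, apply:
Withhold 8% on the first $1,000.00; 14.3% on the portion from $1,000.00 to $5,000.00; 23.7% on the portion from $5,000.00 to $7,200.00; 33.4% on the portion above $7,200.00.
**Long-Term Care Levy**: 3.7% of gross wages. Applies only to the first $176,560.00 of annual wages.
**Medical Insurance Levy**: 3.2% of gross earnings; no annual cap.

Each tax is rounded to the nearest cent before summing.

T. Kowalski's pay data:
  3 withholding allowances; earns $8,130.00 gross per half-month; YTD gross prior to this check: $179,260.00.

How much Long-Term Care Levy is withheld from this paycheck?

$0.00

Long-Term Care Levy: YTD $179,260.00 ≥ cap $176,560.00 → $0.00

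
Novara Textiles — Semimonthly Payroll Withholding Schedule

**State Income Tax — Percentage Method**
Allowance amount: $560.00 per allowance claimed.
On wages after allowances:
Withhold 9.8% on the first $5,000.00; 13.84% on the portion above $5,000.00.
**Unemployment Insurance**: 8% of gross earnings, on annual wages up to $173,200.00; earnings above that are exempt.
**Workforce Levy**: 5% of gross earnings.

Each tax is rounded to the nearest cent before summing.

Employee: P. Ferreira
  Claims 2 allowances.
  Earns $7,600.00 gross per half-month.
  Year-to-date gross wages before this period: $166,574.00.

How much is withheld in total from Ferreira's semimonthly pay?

$1,604.91

State Income Tax: taxable = $7,600.00 − 2×$560.00 = $6,480.00
  $490.00 + 13.84% × ($6,480.00 − $5,000.00) = $490.00 + 13.84% × $1,480.00 = $694.83
Unemployment Insurance: cap $173,200.00 − YTD $166,574.00 = $6,626.00 subject; 8% × $6,626.00 = $530.08
Workforce Levy: 5% × $7,600.00 = $380.00
Total: $694.83 + $530.08 + $380.00 = $1,604.91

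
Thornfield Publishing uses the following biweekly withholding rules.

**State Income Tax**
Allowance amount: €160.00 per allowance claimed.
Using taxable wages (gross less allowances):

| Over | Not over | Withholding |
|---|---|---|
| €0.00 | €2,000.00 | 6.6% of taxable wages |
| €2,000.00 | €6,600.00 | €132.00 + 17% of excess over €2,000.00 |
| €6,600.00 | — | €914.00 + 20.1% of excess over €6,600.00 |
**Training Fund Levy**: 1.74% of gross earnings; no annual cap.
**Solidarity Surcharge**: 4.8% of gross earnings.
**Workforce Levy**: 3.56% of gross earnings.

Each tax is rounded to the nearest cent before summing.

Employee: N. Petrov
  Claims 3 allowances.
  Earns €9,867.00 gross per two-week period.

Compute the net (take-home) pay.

State Income Tax: taxable = €9,867.00 − 3×€160.00 = €9,387.00
  €914.00 + 20.1% × (€9,387.00 − €6,600.00) = €914.00 + 20.1% × €2,787.00 = €1,474.19
Training Fund Levy: 1.74% × €9,867.00 = €171.69
Solidarity Surcharge: 4.8% × €9,867.00 = €473.62
Workforce Levy: 3.56% × €9,867.00 = €351.27
Total withheld: €1,474.19 + €171.69 + €473.62 + €351.27 = €2,470.77
Net pay: €9,867.00 − €2,470.77 = €7,396.23

€7,396.23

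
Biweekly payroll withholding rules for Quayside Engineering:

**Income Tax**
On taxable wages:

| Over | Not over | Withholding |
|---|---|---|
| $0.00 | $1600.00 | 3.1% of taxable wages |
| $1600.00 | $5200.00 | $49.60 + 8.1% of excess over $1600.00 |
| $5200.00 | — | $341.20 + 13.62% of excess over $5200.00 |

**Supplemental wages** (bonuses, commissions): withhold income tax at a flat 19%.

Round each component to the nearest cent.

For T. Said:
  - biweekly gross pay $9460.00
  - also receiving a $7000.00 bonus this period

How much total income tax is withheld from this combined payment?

Income Tax: taxable = $9460.00
  $341.20 + 13.62% × ($9460.00 − $5200.00) = $341.20 + 13.62% × $4260.00 = $921.41
Supplemental (19% flat on bonus): 19% × $7000.00 = $1330.00
Total income tax: $921.41 + $1330.00 = $2251.41

$2251.41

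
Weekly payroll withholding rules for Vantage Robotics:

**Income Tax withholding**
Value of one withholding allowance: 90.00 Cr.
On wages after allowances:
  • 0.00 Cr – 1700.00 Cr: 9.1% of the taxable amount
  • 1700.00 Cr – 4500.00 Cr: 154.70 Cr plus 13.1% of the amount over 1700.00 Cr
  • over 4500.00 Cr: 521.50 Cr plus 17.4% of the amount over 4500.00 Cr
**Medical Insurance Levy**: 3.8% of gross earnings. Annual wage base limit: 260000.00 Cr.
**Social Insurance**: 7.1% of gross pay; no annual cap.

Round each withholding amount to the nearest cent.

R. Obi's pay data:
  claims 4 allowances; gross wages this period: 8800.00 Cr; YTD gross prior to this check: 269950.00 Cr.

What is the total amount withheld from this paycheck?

1831.86 Cr

Income Tax: taxable = 8800.00 Cr − 4×90.00 Cr = 8440.00 Cr
  521.50 Cr + 17.4% × (8440.00 Cr − 4500.00 Cr) = 521.50 Cr + 17.4% × 3940.00 Cr = 1207.06 Cr
Medical Insurance Levy: YTD 269950.00 Cr ≥ cap 260000.00 Cr → 0.00 Cr
Social Insurance: 7.1% × 8800.00 Cr = 624.80 Cr
Total: 1207.06 Cr + 0.00 Cr + 624.80 Cr = 1831.86 Cr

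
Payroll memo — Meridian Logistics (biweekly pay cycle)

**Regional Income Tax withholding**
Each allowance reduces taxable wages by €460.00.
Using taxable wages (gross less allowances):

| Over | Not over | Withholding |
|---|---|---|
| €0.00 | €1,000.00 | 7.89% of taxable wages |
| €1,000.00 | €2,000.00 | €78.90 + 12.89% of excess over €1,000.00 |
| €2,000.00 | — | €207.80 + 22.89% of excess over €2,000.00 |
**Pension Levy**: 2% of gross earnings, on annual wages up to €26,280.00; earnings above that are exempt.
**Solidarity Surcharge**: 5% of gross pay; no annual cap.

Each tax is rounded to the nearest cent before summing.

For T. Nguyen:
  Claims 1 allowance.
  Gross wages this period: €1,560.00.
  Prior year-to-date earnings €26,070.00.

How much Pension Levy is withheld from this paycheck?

Pension Levy: cap €26,280.00 − YTD €26,070.00 = €210.00 subject; 2% × €210.00 = €4.20

€4.20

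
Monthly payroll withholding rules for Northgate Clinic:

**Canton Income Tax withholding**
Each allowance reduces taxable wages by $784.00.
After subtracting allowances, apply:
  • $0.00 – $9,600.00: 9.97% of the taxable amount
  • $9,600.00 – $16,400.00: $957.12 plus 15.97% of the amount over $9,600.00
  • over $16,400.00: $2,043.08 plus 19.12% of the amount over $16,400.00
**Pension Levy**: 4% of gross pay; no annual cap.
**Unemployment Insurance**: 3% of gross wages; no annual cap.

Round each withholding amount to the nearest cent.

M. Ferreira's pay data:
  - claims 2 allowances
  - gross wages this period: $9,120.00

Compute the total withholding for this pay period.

$1,391.33

Canton Income Tax: taxable = $9,120.00 − 2×$784.00 = $7,552.00
  9.97% × $7,552.00 = $752.93
Pension Levy: 4% × $9,120.00 = $364.80
Unemployment Insurance: 3% × $9,120.00 = $273.60
Total: $752.93 + $364.80 + $273.60 = $1,391.33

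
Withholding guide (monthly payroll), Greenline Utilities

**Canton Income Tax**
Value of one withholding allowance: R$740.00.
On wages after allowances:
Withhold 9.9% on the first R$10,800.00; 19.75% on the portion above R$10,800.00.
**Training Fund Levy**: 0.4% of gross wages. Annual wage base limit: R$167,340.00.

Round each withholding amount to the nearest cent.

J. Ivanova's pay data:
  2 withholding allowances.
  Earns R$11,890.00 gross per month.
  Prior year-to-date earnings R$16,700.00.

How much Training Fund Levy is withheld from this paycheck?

Training Fund Levy: 0.4% × R$11,890.00 = R$47.56

R$47.56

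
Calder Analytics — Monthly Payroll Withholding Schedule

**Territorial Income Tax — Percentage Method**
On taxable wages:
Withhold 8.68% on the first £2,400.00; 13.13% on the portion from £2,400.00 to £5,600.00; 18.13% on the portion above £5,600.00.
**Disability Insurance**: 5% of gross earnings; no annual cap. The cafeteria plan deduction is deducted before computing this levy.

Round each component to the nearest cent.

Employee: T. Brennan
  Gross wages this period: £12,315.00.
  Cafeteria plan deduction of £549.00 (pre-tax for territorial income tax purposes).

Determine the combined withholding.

£2,334.68

Territorial Income Tax: taxable = £12,315.00 − £549.00 = £11,766.00
  £628.48 + 18.13% × (£11,766.00 − £5,600.00) = £628.48 + 18.13% × £6,166.00 = £1,746.38
Disability Insurance: 5% × £11,766.00 = £588.30
Total: £1,746.38 + £588.30 = £2,334.68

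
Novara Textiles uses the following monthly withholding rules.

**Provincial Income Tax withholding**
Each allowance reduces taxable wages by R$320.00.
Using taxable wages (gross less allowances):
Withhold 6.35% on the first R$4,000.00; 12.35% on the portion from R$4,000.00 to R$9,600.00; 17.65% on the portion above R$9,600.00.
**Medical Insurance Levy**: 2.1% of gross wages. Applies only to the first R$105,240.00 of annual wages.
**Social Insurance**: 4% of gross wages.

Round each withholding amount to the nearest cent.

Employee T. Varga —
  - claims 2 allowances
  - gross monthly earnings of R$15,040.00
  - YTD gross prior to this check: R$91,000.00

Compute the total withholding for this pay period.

R$2,693.44

Provincial Income Tax: taxable = R$15,040.00 − 2×R$320.00 = R$14,400.00
  R$945.60 + 17.65% × (R$14,400.00 − R$9,600.00) = R$945.60 + 17.65% × R$4,800.00 = R$1,792.80
Medical Insurance Levy: cap R$105,240.00 − YTD R$91,000.00 = R$14,240.00 subject; 2.1% × R$14,240.00 = R$299.04
Social Insurance: 4% × R$15,040.00 = R$601.60
Total: R$1,792.80 + R$299.04 + R$601.60 = R$2,693.44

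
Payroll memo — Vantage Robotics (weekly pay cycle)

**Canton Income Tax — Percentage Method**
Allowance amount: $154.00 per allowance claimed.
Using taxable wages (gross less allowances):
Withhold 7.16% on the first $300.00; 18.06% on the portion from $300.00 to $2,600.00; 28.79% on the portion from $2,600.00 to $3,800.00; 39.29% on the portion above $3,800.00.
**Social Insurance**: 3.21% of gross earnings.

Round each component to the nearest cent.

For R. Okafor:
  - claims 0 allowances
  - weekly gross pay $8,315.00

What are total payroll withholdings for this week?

$2,823.19

Canton Income Tax: taxable = $8,315.00
  $782.34 + 39.29% × ($8,315.00 − $3,800.00) = $782.34 + 39.29% × $4,515.00 = $2,556.28
Social Insurance: 3.21% × $8,315.00 = $266.91
Total: $2,556.28 + $266.91 = $2,823.19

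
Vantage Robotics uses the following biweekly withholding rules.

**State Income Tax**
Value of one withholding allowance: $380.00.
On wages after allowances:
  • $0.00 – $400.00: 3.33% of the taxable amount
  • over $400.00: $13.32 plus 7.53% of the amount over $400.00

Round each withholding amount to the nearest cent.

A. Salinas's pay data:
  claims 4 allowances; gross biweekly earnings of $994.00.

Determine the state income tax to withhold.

$0.00

State Income Tax: taxable = $994.00 − 4×$380.00 = $-526.00
  Taxable ≤ 0 → $0.00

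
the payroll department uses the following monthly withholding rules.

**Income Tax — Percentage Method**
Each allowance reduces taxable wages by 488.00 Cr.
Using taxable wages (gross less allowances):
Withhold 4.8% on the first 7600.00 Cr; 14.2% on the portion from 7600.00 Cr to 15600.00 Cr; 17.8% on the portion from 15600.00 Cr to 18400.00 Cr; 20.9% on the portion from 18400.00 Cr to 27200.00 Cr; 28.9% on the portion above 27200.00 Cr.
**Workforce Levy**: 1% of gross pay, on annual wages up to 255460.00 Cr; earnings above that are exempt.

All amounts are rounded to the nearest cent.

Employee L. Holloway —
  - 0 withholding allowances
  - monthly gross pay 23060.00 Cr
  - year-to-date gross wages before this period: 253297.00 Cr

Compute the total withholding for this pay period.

Income Tax: taxable = 23060.00 Cr
  1999.20 Cr + 20.9% × (23060.00 Cr − 18400.00 Cr) = 1999.20 Cr + 20.9% × 4660.00 Cr = 2973.14 Cr
Workforce Levy: cap 255460.00 Cr − YTD 253297.00 Cr = 2163.00 Cr subject; 1% × 2163.00 Cr = 21.63 Cr
Total: 2973.14 Cr + 21.63 Cr = 2994.77 Cr

2994.77 Cr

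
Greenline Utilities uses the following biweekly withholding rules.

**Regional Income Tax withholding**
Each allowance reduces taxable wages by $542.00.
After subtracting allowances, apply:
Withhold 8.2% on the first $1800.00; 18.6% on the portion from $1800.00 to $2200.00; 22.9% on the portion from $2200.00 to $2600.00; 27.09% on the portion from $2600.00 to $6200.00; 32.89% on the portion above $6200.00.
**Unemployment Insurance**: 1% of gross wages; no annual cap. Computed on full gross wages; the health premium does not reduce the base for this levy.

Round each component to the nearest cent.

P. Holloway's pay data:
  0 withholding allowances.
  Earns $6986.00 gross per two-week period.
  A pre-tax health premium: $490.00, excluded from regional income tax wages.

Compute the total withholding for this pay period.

Regional Income Tax: taxable = $6986.00 − $490.00 = $6496.00
  $1288.84 + 32.89% × ($6496.00 − $6200.00) = $1288.84 + 32.89% × $296.00 = $1386.19
Unemployment Insurance: 1% × $6986.00 = $69.86
Total: $1386.19 + $69.86 = $1456.05

$1456.05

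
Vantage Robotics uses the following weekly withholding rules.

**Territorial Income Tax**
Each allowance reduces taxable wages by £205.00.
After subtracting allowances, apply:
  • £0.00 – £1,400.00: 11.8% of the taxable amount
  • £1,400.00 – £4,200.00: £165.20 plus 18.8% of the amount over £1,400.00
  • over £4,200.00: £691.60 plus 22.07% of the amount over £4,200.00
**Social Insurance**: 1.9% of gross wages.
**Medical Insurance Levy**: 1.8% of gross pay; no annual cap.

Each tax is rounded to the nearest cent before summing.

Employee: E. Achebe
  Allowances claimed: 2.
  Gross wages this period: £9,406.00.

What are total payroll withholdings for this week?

£2,098.10

Territorial Income Tax: taxable = £9,406.00 − 2×£205.00 = £8,996.00
  £691.60 + 22.07% × (£8,996.00 − £4,200.00) = £691.60 + 22.07% × £4,796.00 = £1,750.08
Social Insurance: 1.9% × £9,406.00 = £178.71
Medical Insurance Levy: 1.8% × £9,406.00 = £169.31
Total: £1,750.08 + £178.71 + £169.31 = £2,098.10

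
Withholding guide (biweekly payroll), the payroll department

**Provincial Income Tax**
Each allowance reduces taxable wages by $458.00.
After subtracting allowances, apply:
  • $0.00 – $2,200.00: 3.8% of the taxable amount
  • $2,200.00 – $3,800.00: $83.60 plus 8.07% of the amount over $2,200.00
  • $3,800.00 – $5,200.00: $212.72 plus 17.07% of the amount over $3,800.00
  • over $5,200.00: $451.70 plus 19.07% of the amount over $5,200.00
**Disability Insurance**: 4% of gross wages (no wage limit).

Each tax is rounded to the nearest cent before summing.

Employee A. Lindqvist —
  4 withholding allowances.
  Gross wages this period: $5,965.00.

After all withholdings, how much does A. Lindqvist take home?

Provincial Income Tax: taxable = $5,965.00 − 4×$458.00 = $4,133.00
  $212.72 + 17.07% × ($4,133.00 − $3,800.00) = $212.72 + 17.07% × $333.00 = $269.56
Disability Insurance: 4% × $5,965.00 = $238.60
Total withheld: $269.56 + $238.60 = $508.16
Net pay: $5,965.00 − $508.16 = $5,456.84

$5,456.84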